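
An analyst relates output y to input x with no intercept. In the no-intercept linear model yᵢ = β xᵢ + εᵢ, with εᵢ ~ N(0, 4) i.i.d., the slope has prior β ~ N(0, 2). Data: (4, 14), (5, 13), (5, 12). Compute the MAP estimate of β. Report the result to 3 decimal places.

log p(β | y) = −Σ(yᵢ − βxᵢ)²/(2·4) − β²/(2·2) + const.
Setting the derivative to zero: Σxᵢ(yᵢ − βxᵢ)/4 − β/2 = 0, so β = Σxᵢyᵢ / (Σxᵢ² + σ²/τ²).
Σxᵢyᵢ = 4·14 + 5·13 + 5·12 = 181; Σxᵢ² = 66; σ²/τ² = 2.
β̂_MAP = 181 / (66 + 2) = 181/68 ≈ 2.662.

β̂_MAP = 2.662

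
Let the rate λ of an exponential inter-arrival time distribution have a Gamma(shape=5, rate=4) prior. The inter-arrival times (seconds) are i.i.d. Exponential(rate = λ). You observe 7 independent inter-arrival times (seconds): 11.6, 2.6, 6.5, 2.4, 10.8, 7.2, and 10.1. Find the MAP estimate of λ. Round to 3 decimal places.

The Exponential(rate=λ) likelihood is ∝ λ^n e^(−λΣtᵢ). Here n = 7 and Σtᵢ = 11.6 + 2.6 + 6.5 + 2.4 + 10.8 + 7.2 + 10.1 = 51.2.
Posterior ∝ λ^4e^(−4λ) · λ^7e^(−51.2λ) = λ^11e^(−55.2λ), i.e. Gamma(12, 55.2).
Mode = (a−1)/b = 11/55.2 ≈ 0.199.

λ̂_MAP = 0.199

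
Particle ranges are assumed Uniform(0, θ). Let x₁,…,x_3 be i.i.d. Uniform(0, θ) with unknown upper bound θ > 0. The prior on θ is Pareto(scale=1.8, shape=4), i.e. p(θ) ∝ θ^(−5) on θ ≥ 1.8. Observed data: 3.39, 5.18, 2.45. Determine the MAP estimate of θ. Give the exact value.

The Uniform(0, θ) likelihood is θ^(−n) for θ ≥ max(xᵢ), zero otherwise. Here max(xᵢ) = 5.18.
Posterior ∝ θ^(−5) · θ^(−3) = θ^(−8) on θ ≥ max(1.8, 5.18) = 5.18.
This density is strictly decreasing in θ, so the posterior mode lies at the lower boundary of the support.

θ̂_MAP = 5.18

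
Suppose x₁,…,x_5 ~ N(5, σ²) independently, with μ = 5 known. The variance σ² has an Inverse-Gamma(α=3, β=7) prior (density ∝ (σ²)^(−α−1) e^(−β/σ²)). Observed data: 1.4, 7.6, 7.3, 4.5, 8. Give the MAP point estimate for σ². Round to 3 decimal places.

σ̂²_MAP = 3.712

Sum of squared deviations about the known mean: SS = (1.4−5)² + (7.6−5)² + (7.3−5)² + (4.5−5)² + (8−5)² = 34.26.
The Normal likelihood contributes (σ²)^(−n/2) exp(−SS/(2σ²)), so the posterior is Inverse-Gamma(α + n/2, β + SS/2) = Inverse-Gamma(5.5, 24.13).
The mode of Inverse-Gamma(a, b) is b/(a+1) = 24.13/6.5 ≈ 3.712.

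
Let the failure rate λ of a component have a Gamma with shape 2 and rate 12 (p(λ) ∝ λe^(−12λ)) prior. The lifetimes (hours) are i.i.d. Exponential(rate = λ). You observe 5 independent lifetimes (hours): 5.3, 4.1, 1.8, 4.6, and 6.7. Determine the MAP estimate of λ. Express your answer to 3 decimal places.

The Exponential(rate=λ) likelihood is ∝ λ^n e^(−λΣtᵢ). Here n = 5 and Σtᵢ = 5.3 + 4.1 + 1.8 + 4.6 + 6.7 = 22.5.
Posterior ∝ λe^(−12λ) · λ^5e^(−22.5λ) = λ^6e^(−34.5λ), i.e. Gamma(7, 34.5).
Mode = (a−1)/b = 6/34.5 ≈ 0.174.

λ̂_MAP = 0.174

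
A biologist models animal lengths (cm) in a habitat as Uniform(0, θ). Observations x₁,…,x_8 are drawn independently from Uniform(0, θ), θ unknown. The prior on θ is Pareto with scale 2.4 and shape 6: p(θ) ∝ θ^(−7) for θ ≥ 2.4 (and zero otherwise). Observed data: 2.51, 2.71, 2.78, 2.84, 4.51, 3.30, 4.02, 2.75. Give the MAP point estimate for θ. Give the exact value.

The Uniform(0, θ) likelihood is θ^(−n) for θ ≥ max(xᵢ), zero otherwise. Here max(xᵢ) = 4.51.
Posterior ∝ θ^(−7) · θ^(−8) = θ^(−15) on θ ≥ max(2.4, 4.51) = 4.51.
This density is strictly decreasing in θ, so the posterior mode lies at the lower boundary of the support.

θ̂_MAP = 4.51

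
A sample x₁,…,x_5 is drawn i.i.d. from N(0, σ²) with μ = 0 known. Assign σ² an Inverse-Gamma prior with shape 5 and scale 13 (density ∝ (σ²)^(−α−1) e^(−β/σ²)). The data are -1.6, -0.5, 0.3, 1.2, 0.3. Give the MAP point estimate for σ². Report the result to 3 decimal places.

σ̂²_MAP = 1.790

Sum of squared deviations about the known mean: SS = (-1.6−0)² + (-0.5−0)² + (0.3−0)² + (1.2−0)² + (0.3−0)² = 4.43.
The Normal likelihood contributes (σ²)^(−n/2) exp(−SS/(2σ²)), so the posterior is Inverse-Gamma(α + n/2, β + SS/2) = Inverse-Gamma(7.5, 15.215).
The mode of Inverse-Gamma(a, b) is b/(a+1) = 15.215/8.5 ≈ 1.790.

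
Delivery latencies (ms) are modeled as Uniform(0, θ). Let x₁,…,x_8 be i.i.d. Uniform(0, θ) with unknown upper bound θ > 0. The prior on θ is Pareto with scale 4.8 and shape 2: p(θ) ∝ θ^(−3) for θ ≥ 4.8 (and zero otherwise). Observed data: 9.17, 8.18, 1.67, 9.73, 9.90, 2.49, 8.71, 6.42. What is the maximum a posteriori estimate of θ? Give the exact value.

θ̂_MAP = 9.90

The Uniform(0, θ) likelihood is θ^(−n) for θ ≥ max(xᵢ), zero otherwise. Here max(xᵢ) = 9.90.
Posterior ∝ θ^(−3) · θ^(−8) = θ^(−11) on θ ≥ max(4.8, 9.90) = 9.90.
This density is strictly decreasing in θ, so the posterior mode lies at the lower boundary of the support.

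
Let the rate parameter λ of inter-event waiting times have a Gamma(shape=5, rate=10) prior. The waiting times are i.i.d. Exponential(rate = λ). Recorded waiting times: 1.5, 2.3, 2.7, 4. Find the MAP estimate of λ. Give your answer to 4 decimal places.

λ̂_MAP = 0.3902

The Exponential(rate=λ) likelihood is ∝ λ^n e^(−λΣtᵢ). Here n = 4 and Σtᵢ = 1.5 + 2.3 + 2.7 + 4 = 10.5.
Posterior ∝ λ^4e^(−10λ) · λ^4e^(−10.5λ) = λ^8e^(−20.5λ), i.e. Gamma(9, 20.5).
Mode = (a−1)/b = 8/20.5 ≈ 0.3902.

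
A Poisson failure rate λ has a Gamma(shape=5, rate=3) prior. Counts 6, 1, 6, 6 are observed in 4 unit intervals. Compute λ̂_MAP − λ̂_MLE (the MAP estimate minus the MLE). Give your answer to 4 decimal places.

Σxᵢ = 19. Posterior is Gamma(24, 7); MAP = (24−1)/7 = 23/7 ≈ 3.28571.
MLE = x̄ = 19/4 ≈ 4.75000.
Difference = 23/7 − 19/4 = -41/28 ≈ -1.4643.

MAP − MLE = -1.4643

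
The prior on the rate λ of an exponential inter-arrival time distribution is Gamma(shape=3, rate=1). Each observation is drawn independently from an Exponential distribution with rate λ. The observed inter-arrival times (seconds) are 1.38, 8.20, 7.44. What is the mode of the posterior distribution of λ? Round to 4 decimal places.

λ̂_MAP = 0.2775

The Exponential(rate=λ) likelihood is ∝ λ^n e^(−λΣtᵢ). Here n = 3 and Σtᵢ = 1.38 + 8.20 + 7.44 = 17.02.
Posterior ∝ λ^2e^(−1λ) · λ^3e^(−17.02λ) = λ^5e^(−18.02λ), i.e. Gamma(6, 18.02).
Mode = (a−1)/b = 5/18.02 ≈ 0.2775.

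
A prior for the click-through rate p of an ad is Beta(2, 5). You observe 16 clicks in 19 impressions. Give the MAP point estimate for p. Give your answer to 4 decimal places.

Prior: Beta(2, 5).
Data: 16 successes in 19 trials. The binomial likelihood contributes p^16(1−p)^3, so the posterior is Beta(2+16, 5+3) = Beta(18, 8).
For Beta(a, b) with a, b > 1 the mode is (a−1)/(a+b−2) = 17/24 ≈ 0.7083.

p̂_MAP = 0.7083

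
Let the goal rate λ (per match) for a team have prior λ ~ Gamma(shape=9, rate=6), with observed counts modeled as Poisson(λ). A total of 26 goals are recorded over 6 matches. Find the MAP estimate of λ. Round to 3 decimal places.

λ̂_MAP = 2.833

Σxᵢ = 26, n = 6.
Posterior ∝ λ^8e^(−6λ) · λ^26e^(−6λ) = λ^34e^(−12λ), i.e. Gamma(shape=35, rate=12).
The mode of a Gamma(a, b) with a ≥ 1 (shape–rate) is (a−1)/b = 34/12 ≈ 2.833.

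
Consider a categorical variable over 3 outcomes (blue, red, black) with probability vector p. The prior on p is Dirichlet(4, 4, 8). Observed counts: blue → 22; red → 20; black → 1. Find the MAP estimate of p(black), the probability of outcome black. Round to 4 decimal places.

MAP estimate of p(black) = 0.1429

The posterior is Dirichlet(αᵢ + nᵢ) = Dirichlet(26, 24, 9).
For a Dirichlet(a₁,…,a_K) with all aᵢ > 1, the mode has j-th component (aⱼ − 1)/(Σaᵢ − K).
Here Σaᵢ = 59 and K = 3, so p(black) = (9 − 1)/(59 − 3) = 8/56 ≈ 0.1429.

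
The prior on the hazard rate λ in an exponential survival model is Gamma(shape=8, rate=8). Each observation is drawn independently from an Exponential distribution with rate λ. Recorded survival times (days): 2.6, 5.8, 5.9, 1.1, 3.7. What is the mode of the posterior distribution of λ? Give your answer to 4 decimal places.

The Exponential(rate=λ) likelihood is ∝ λ^n e^(−λΣtᵢ). Here n = 5 and Σtᵢ = 2.6 + 5.8 + 5.9 + 1.1 + 3.7 = 19.1.
Posterior ∝ λ^7e^(−8λ) · λ^5e^(−19.1λ) = λ^12e^(−27.1λ), i.e. Gamma(13, 27.1).
Mode = (a−1)/b = 12/27.1 ≈ 0.4428.

λ̂_MAP = 0.4428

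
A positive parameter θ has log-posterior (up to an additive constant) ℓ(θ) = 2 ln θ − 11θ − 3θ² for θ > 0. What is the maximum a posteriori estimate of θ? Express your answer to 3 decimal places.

θ̂_MAP = 0.167

ℓ'(θ) = 2/θ − 11 − 6θ. Setting this to zero and multiplying by θ: 6θ² + 11θ − 2 = 0.
θ = (−11 + √(11² + 4·6·2)) / (2·6) = (−11 + √169) / 12 = (−11 + 13)/12 = 1/6.
ℓ''(θ) = −2/θ² − 6 < 0, confirming a maximum.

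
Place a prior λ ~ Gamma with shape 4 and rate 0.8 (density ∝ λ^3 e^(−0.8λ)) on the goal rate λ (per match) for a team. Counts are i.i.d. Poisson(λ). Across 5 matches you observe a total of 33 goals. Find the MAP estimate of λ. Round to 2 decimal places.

λ̂_MAP = 6.21

Σxᵢ = 33, n = 5.
Posterior ∝ λ^3e^(−0.8λ) · λ^33e^(−5λ) = λ^36e^(−5.8λ), i.e. Gamma(shape=37, rate=5.8).
The mode of a Gamma(a, b) with a ≥ 1 (shape–rate) is (a−1)/b = 36/5.8 ≈ 6.21.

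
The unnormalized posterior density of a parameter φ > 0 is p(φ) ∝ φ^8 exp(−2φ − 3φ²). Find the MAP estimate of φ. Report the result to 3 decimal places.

ℓ'(φ) = 8/φ − 2 − 6φ. Setting this to zero and multiplying by φ: 6φ² + 2φ − 8 = 0.
φ = (−2 + √(2² + 4·6·8)) / (2·6) = (−2 + √196) / 12 = (−2 + 14)/12 = 1.
ℓ''(φ) = −8/φ² − 6 < 0, confirming a maximum.

φ̂_MAP = 1.000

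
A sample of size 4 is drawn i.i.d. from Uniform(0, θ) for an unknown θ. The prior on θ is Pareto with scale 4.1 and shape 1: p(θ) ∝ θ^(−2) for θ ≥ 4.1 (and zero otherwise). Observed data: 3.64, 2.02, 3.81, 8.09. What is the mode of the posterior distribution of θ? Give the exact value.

The Uniform(0, θ) likelihood is θ^(−n) for θ ≥ max(xᵢ), zero otherwise. Here max(xᵢ) = 8.09.
Posterior ∝ θ^(−2) · θ^(−4) = θ^(−6) on θ ≥ max(4.1, 8.09) = 8.09.
This density is strictly decreasing in θ, so the posterior mode lies at the lower boundary of the support.

θ̂_MAP = 8.09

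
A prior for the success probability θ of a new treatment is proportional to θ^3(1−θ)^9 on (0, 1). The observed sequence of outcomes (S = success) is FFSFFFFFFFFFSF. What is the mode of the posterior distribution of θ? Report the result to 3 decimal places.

θ̂_MAP = 0.192

The prior density ∝ θ^3(1−θ)^9 is the kernel of Beta(4, 10).
Data: 2 successes in 14 trials (from the sequence). The binomial likelihood contributes θ^2(1−θ)^12, so the posterior is Beta(4+2, 10+12) = Beta(6, 22).
For Beta(a, b) with a, b > 1 the mode is (a−1)/(a+b−2) = 5/26 ≈ 0.192.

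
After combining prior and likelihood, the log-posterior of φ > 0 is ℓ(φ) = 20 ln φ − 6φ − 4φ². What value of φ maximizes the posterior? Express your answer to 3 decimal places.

φ̂_MAP = 1.250

ℓ'(φ) = 20/φ − 6 − 8φ. Setting this to zero and multiplying by φ: 8φ² + 6φ − 20 = 0.
φ = (−6 + √(6² + 4·8·20)) / (2·8) = (−6 + √676) / 16 = (−6 + 26)/16 = 5/4.
ℓ''(φ) = −20/φ² − 8 < 0, confirming a maximum.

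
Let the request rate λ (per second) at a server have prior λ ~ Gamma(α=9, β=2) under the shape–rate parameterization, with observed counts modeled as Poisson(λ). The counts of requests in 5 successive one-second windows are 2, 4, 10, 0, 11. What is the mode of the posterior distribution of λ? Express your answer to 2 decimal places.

λ̂_MAP = 5.00

Σxᵢ = 2+4+10+0+11 = 27, with n = 5.
Posterior ∝ λ^8e^(−2λ) · λ^27e^(−5λ) = λ^35e^(−7λ), i.e. Gamma(shape=36, rate=7).
The mode of a Gamma(a, b) with a ≥ 1 (shape–rate) is (a−1)/b = 35/7 ≈ 5.00.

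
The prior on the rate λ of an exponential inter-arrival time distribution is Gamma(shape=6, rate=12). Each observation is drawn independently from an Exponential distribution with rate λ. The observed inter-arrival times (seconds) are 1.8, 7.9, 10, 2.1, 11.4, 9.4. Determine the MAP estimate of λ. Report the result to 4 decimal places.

The Exponential(rate=λ) likelihood is ∝ λ^n e^(−λΣtᵢ). Here n = 6 and Σtᵢ = 1.8 + 7.9 + 10 + 2.1 + 11.4 + 9.4 = 42.6.
Posterior ∝ λ^5e^(−12λ) · λ^6e^(−42.6λ) = λ^11e^(−54.6λ), i.e. Gamma(12, 54.6).
Mode = (a−1)/b = 11/54.6 ≈ 0.2015.

λ̂_MAP = 0.2015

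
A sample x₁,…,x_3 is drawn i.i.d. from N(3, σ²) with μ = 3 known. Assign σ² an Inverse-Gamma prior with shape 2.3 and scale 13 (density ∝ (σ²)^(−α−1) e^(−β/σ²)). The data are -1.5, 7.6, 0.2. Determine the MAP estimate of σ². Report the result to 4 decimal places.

σ̂²_MAP = 7.8385

Sum of squared deviations about the known mean: SS = (-1.5−3)² + (7.6−3)² + (0.2−3)² = 49.25.
The Normal likelihood contributes (σ²)^(−n/2) exp(−SS/(2σ²)), so the posterior is Inverse-Gamma(α + n/2, β + SS/2) = Inverse-Gamma(3.8, 37.625).
The mode of Inverse-Gamma(a, b) is b/(a+1) = 37.625/4.8 ≈ 7.8385.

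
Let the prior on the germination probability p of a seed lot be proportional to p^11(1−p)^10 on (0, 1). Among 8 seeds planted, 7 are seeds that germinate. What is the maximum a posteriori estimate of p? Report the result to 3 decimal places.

p̂_MAP = 0.621

The prior density ∝ p^11(1−p)^10 is the kernel of Beta(12, 11).
Data: 7 successes in 8 trials. The binomial likelihood contributes p^7(1−p)^1, so the posterior is Beta(12+7, 11+1) = Beta(19, 12).
For Beta(a, b) with a, b > 1 the mode is (a−1)/(a+b−2) = 18/29 ≈ 0.621.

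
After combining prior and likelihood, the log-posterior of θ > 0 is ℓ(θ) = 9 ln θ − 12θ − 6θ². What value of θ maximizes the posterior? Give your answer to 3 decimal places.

ℓ'(θ) = 9/θ − 12 − 12θ. Setting this to zero and multiplying by θ: 12θ² + 12θ − 9 = 0.
θ = (−12 + √(12² + 4·12·9)) / (2·12) = (−12 + √576) / 24 = (−12 + 24)/24 = 1/2.
ℓ''(θ) = −9/θ² − 12 < 0, confirming a maximum.

θ̂_MAP = 0.500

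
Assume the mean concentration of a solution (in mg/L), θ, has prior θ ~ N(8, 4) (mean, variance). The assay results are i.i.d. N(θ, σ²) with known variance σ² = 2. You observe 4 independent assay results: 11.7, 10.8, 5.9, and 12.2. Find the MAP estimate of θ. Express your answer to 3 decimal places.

n = 4; x̄ = (11.7 + 10.8 + 5.9 + 12.2)/4 = 40.6/4 = 10.15.
For a Normal prior and Normal likelihood with known variance, the posterior is Normal; its mode equals its mean, the precision-weighted average.
Prior precision 1/σ₀² = 1/4 = 0.25; data precision n/σ² = 4/2 = 2.
θ̂ = (0.25·8 + 2·10.15) / (0.25 + 2) = 22.3/2.25 = 446/45 ≈ 9.911.

θ̂_MAP = 9.911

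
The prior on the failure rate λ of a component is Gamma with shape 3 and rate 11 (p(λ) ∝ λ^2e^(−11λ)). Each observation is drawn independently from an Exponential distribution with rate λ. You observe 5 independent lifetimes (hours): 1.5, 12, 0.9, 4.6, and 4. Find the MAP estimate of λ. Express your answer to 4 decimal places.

The Exponential(rate=λ) likelihood is ∝ λ^n e^(−λΣtᵢ). Here n = 5 and Σtᵢ = 1.5 + 12 + 0.9 + 4.6 + 4 = 23.
Posterior ∝ λ^2e^(−11λ) · λ^5e^(−23λ) = λ^7e^(−34λ), i.e. Gamma(8, 34).
Mode = (a−1)/b = 7/34 ≈ 0.2059.

λ̂_MAP = 0.2059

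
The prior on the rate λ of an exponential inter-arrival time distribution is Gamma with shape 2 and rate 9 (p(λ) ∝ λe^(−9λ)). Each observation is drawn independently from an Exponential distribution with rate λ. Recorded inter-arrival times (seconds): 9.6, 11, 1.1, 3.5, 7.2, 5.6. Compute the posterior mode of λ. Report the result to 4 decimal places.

The Exponential(rate=λ) likelihood is ∝ λ^n e^(−λΣtᵢ). Here n = 6 and Σtᵢ = 9.6 + 11 + 1.1 + 3.5 + 7.2 + 5.6 = 38.
Posterior ∝ λe^(−9λ) · λ^6e^(−38λ) = λ^7e^(−47λ), i.e. Gamma(8, 47).
Mode = (a−1)/b = 7/47 ≈ 0.1489.

λ̂_MAP = 0.1489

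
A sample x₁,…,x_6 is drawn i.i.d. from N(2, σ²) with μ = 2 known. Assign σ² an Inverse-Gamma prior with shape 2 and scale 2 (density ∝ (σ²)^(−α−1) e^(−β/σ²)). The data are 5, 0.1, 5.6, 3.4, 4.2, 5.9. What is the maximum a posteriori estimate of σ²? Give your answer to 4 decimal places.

Sum of squared deviations about the known mean: SS = (5−2)² + (0.1−2)² + (5.6−2)² + (3.4−2)² + (4.2−2)² + (5.9−2)² = 47.58.
The Normal likelihood contributes (σ²)^(−n/2) exp(−SS/(2σ²)), so the posterior is Inverse-Gamma(α + n/2, β + SS/2) = Inverse-Gamma(5, 25.79).
The mode of Inverse-Gamma(a, b) is b/(a+1) = 25.79/6 ≈ 4.2983.

σ̂²_MAP = 4.2983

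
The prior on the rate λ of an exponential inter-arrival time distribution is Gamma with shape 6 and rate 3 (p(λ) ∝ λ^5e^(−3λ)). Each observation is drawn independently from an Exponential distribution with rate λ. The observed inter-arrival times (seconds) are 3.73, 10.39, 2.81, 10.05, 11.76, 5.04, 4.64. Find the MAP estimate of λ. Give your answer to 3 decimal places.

The Exponential(rate=λ) likelihood is ∝ λ^n e^(−λΣtᵢ). Here n = 7 and Σtᵢ = 3.73 + 10.39 + 2.81 + 10.05 + 11.76 + 5.04 + 4.64 = 48.42.
Posterior ∝ λ^5e^(−3λ) · λ^7e^(−48.42λ) = λ^12e^(−51.42λ), i.e. Gamma(13, 51.42).
Mode = (a−1)/b = 12/51.42 ≈ 0.233.

λ̂_MAP = 0.233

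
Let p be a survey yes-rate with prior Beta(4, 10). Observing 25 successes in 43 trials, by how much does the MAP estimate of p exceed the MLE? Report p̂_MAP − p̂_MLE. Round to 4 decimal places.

MAP − MLE = -0.0723

Posterior is Beta(29, 28); MAP = (29−1)/(57−2) = 28/55 ≈ 0.50909.
MLE ignores the prior: p̂_MLE = k/n = 25/43 ≈ 0.58140.
Difference = 28/55 − 25/43 = -171/2365 ≈ -0.0723.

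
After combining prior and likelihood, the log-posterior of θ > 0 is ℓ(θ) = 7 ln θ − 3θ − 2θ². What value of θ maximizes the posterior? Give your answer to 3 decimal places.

ℓ'(θ) = 7/θ − 3 − 4θ. Setting this to zero and multiplying by θ: 4θ² + 3θ − 7 = 0.
θ = (−3 + √(3² + 4·4·7)) / (2·4) = (−3 + √121) / 8 = (−3 + 11)/8 = 1.
ℓ''(θ) = −7/θ² − 4 < 0, confirming a maximum.

θ̂_MAP = 1.000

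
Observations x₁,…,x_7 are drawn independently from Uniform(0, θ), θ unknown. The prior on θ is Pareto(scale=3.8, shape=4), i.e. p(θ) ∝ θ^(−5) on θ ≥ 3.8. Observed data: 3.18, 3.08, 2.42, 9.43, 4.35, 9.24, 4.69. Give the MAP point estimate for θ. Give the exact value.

The Uniform(0, θ) likelihood is θ^(−n) for θ ≥ max(xᵢ), zero otherwise. Here max(xᵢ) = 9.43.
Posterior ∝ θ^(−5) · θ^(−7) = θ^(−12) on θ ≥ max(3.8, 9.43) = 9.43.
This density is strictly decreasing in θ, so the posterior mode lies at the lower boundary of the support.

θ̂_MAP = 9.43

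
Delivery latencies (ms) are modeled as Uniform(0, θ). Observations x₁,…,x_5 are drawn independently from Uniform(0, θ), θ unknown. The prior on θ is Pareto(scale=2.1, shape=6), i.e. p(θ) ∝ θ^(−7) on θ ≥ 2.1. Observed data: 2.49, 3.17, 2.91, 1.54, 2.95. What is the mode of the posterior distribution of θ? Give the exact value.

θ̂_MAP = 3.17

The Uniform(0, θ) likelihood is θ^(−n) for θ ≥ max(xᵢ), zero otherwise. Here max(xᵢ) = 3.17.
Posterior ∝ θ^(−7) · θ^(−5) = θ^(−12) on θ ≥ max(2.1, 3.17) = 3.17.
This density is strictly decreasing in θ, so the posterior mode lies at the lower boundary of the support.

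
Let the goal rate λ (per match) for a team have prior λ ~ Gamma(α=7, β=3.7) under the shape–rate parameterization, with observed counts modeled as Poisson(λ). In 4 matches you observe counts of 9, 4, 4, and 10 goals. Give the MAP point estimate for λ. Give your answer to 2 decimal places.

Σxᵢ = 9+4+4+10 = 27, with n = 4.
Posterior ∝ λ^6e^(−3.7λ) · λ^27e^(−4λ) = λ^33e^(−7.7λ), i.e. Gamma(shape=34, rate=7.7).
The mode of a Gamma(a, b) with a ≥ 1 (shape–rate) is (a−1)/b = 33/7.7 ≈ 4.29.

λ̂_MAP = 4.29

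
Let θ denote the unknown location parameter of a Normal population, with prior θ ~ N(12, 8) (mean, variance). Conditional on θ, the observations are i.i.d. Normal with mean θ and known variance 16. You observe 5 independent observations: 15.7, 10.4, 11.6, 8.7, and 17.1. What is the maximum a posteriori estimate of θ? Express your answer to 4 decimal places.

θ̂_MAP = 12.5000

n = 5; x̄ = (15.7 + 10.4 + 11.6 + 8.7 + 17.1)/5 = 63.5/5 = 12.7.
For a Normal prior and Normal likelihood with known variance, the posterior is Normal; its mode equals its mean, the precision-weighted average.
Prior precision 1/σ₀² = 1/8 = 0.125; data precision n/σ² = 5/16 = 0.3125.
θ̂ = (0.125·12 + 0.3125·12.7) / (0.125 + 0.3125) = 5.46875/0.4375 = 12.5000.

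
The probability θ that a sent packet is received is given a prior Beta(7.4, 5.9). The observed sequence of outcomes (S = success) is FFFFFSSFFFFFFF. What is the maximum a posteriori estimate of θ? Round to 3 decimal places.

Prior: Beta(7.4, 5.9).
Data: 2 successes in 14 trials (from the sequence). The binomial likelihood contributes θ^2(1−θ)^12, so the posterior is Beta(7.4+2, 5.9+12) = Beta(9.4, 17.9).
For Beta(a, b) with a, b > 1 the mode is (a−1)/(a+b−2) = 8.4/25.3 ≈ 0.332.

θ̂_MAP = 0.332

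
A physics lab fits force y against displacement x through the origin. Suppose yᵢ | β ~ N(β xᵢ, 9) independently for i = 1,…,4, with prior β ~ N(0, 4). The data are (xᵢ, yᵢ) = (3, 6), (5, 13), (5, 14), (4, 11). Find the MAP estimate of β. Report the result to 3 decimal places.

log p(β | y) = −Σ(yᵢ − βxᵢ)²/(2·9) − β²/(2·4) + const.
Setting the derivative to zero: Σxᵢ(yᵢ − βxᵢ)/9 − β/4 = 0, so β = Σxᵢyᵢ / (Σxᵢ² + σ²/τ²).
Σxᵢyᵢ = 3·6 + 5·13 + 5·14 + 4·11 = 197; Σxᵢ² = 75; σ²/τ² = 2.25.
β̂_MAP = 197 / (75 + 2.25) = 197/77.25 ≈ 2.550.

β̂_MAP = 2.550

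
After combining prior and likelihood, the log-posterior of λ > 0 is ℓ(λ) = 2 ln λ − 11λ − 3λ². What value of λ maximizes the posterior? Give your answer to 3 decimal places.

λ̂_MAP = 0.167

ℓ'(λ) = 2/λ − 11 − 6λ. Setting this to zero and multiplying by λ: 6λ² + 11λ − 2 = 0.
λ = (−11 + √(11² + 4·6·2)) / (2·6) = (−11 + √169) / 12 = (−11 + 13)/12 = 1/6.
ℓ''(λ) = −2/λ² − 6 < 0, confirming a maximum.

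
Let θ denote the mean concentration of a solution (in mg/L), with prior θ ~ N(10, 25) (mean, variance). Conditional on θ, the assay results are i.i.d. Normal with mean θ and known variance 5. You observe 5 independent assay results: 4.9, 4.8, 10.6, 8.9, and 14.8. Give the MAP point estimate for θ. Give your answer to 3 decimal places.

θ̂_MAP = 8.846

n = 5; x̄ = (4.9 + 4.8 + 10.6 + 8.9 + 14.8)/5 = 44/5 = 8.8.
For a Normal prior and Normal likelihood with known variance, the posterior is Normal; its mode equals its mean, the precision-weighted average.
Prior precision 1/σ₀² = 1/25 = 0.04; data precision n/σ² = 5/5 = 1.
θ̂ = (0.04·10 + 1·8.8) / (0.04 + 1) = 9.2/1.04 = 115/13 ≈ 8.846.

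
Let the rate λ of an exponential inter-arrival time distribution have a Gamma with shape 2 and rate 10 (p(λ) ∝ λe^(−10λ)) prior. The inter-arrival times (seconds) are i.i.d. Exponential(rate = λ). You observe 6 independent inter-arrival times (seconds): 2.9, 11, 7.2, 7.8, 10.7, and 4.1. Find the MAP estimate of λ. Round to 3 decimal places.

λ̂_MAP = 0.130

The Exponential(rate=λ) likelihood is ∝ λ^n e^(−λΣtᵢ). Here n = 6 and Σtᵢ = 2.9 + 11 + 7.2 + 7.8 + 10.7 + 4.1 = 43.7.
Posterior ∝ λe^(−10λ) · λ^6e^(−43.7λ) = λ^7e^(−53.7λ), i.e. Gamma(8, 53.7).
Mode = (a−1)/b = 7/53.7 ≈ 0.130.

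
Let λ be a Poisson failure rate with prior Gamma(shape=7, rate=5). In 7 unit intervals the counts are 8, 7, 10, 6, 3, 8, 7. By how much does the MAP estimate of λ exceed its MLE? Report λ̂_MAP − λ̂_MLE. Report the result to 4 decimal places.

Σxᵢ = 49. Posterior is Gamma(56, 12); MAP = (56−1)/12 = 55/12 ≈ 4.58333.
MLE = x̄ = 49/7 ≈ 7.00000.
Difference = 55/12 − 49/7 = -29/12 ≈ -2.4167.

MAP − MLE = -2.4167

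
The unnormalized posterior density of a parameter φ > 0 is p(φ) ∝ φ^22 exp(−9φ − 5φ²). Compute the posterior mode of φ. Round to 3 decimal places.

φ̂_MAP = 1.100

ℓ'(φ) = 22/φ − 9 − 10φ. Setting this to zero and multiplying by φ: 10φ² + 9φ − 22 = 0.
φ = (−9 + √(9² + 4·10·22)) / (2·10) = (−9 + √961) / 20 = (−9 + 31)/20 = 11/10.
ℓ''(φ) = −22/φ² − 10 < 0, confirming a maximum.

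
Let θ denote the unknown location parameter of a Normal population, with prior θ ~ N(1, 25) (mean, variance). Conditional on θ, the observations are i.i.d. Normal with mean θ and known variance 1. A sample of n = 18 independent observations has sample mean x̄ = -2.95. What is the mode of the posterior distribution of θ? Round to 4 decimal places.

n = 18, x̄ = -2.95.
For a Normal prior and Normal likelihood with known variance, the posterior is Normal; its mode equals its mean, the precision-weighted average.
Prior precision 1/σ₀² = 1/25 = 0.04; data precision n/σ² = 18/1 = 18.
θ̂ = (0.04·1 + 18·(-2.95)) / (0.04 + 18) = (-53.06)/18.04 = -2653/902 ≈ -2.9412.

θ̂_MAP = -2.9412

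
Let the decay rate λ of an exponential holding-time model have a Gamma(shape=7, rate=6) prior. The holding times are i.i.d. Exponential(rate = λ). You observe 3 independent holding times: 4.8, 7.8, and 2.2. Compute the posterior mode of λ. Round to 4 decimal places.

The Exponential(rate=λ) likelihood is ∝ λ^n e^(−λΣtᵢ). Here n = 3 and Σtᵢ = 4.8 + 7.8 + 2.2 = 14.8.
Posterior ∝ λ^6e^(−6λ) · λ^3e^(−14.8λ) = λ^9e^(−20.8λ), i.e. Gamma(10, 20.8).
Mode = (a−1)/b = 9/20.8 ≈ 0.4327.

λ̂_MAP = 0.4327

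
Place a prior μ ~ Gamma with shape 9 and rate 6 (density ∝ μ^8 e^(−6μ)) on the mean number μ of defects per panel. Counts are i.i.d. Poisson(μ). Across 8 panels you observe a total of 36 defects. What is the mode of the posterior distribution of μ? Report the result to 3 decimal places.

μ̂_MAP = 3.143

Σxᵢ = 36, n = 8.
Posterior ∝ μ^8e^(−6μ) · μ^36e^(−8μ) = μ^44e^(−14μ), i.e. Gamma(shape=45, rate=14).
The mode of a Gamma(a, b) with a ≥ 1 (shape–rate) is (a−1)/b = 44/14 ≈ 3.143.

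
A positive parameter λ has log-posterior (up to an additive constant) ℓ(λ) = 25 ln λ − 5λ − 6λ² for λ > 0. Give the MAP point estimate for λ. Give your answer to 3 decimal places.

ℓ'(λ) = 25/λ − 5 − 12λ. Setting this to zero and multiplying by λ: 12λ² + 5λ − 25 = 0.
λ = (−5 + √(5² + 4·12·25)) / (2·12) = (−5 + √1225) / 24 = (−5 + 35)/24 = 5/4.
ℓ''(λ) = −25/λ² − 12 < 0, confirming a maximum.

λ̂_MAP = 1.250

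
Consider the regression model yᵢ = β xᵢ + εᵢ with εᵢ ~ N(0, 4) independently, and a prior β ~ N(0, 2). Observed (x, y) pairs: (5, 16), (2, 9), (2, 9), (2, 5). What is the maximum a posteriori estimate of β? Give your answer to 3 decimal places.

β̂_MAP = 3.231

log p(β | y) = −Σ(yᵢ − βxᵢ)²/(2·4) − β²/(2·2) + const.
Setting the derivative to zero: Σxᵢ(yᵢ − βxᵢ)/4 − β/2 = 0, so β = Σxᵢyᵢ / (Σxᵢ² + σ²/τ²).
Σxᵢyᵢ = 5·16 + 2·9 + 2·9 + 2·5 = 126; Σxᵢ² = 37; σ²/τ² = 2.
β̂_MAP = 126 / (37 + 2) = 126/39 ≈ 3.231.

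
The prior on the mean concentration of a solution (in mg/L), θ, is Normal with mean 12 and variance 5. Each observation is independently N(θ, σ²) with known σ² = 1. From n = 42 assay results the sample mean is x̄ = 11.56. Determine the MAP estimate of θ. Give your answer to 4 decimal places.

θ̂_MAP = 11.5621

n = 42, x̄ = 11.56.
For a Normal prior and Normal likelihood with known variance, the posterior is Normal; its mode equals its mean, the precision-weighted average.
Prior precision 1/σ₀² = 1/5 = 0.2; data precision n/σ² = 42/1 = 42.
θ̂ = (0.2·12 + 42·11.56) / (0.2 + 42) = 487.92/42.2 = 12198/1055 ≈ 11.5621.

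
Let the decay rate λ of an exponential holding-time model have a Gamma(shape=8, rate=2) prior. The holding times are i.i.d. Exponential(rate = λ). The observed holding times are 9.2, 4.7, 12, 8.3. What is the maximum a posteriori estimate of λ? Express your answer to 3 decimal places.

The Exponential(rate=λ) likelihood is ∝ λ^n e^(−λΣtᵢ). Here n = 4 and Σtᵢ = 9.2 + 4.7 + 12 + 8.3 = 34.2.
Posterior ∝ λ^7e^(−2λ) · λ^4e^(−34.2λ) = λ^11e^(−36.2λ), i.e. Gamma(12, 36.2).
Mode = (a−1)/b = 11/36.2 ≈ 0.304.

λ̂_MAP = 0.304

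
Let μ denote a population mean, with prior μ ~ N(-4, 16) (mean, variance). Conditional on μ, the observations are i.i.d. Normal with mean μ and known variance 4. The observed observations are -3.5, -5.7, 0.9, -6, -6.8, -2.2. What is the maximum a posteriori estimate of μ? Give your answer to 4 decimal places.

n = 6; x̄ = ((-3.5) + (-5.7) + 0.9 + (-6) + (-6.8) + (-2.2))/6 = -23.3/6 = -233/60 ≈ -3.8833.
For a Normal prior and Normal likelihood with known variance, the posterior is Normal; its mode equals its mean, the precision-weighted average.
Prior precision 1/σ₀² = 1/16 = 0.0625; data precision n/σ² = 6/4 = 1.5.
μ̂ = (0.0625·(-4) + 1.5·(-233/60)) / (0.0625 + 1.5) = (-6.075)/1.5625 = -3.8880.

μ̂_MAP = -3.8880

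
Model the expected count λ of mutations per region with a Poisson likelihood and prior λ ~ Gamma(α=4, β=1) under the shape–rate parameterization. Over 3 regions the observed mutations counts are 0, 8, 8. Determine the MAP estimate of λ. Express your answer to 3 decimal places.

λ̂_MAP = 4.750

Σxᵢ = 0+8+8 = 16, with n = 3.
Posterior ∝ λ^3e^(−1λ) · λ^16e^(−3λ) = λ^19e^(−4λ), i.e. Gamma(shape=20, rate=4).
The mode of a Gamma(a, b) with a ≥ 1 (shape–rate) is (a−1)/b = 19/4 ≈ 4.750.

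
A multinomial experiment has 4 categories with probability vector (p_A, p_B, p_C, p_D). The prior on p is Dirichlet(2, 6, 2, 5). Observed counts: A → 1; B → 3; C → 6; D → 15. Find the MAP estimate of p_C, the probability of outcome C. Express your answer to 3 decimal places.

The posterior is Dirichlet(αᵢ + nᵢ) = Dirichlet(3, 9, 8, 20).
For a Dirichlet(a₁,…,a_K) with all aᵢ > 1, the mode has j-th component (aⱼ − 1)/(Σaᵢ − K).
Here Σaᵢ = 40 and K = 4, so p_C = (8 − 1)/(40 − 4) = 7/36 ≈ 0.194.

MAP estimate of p_C = 0.194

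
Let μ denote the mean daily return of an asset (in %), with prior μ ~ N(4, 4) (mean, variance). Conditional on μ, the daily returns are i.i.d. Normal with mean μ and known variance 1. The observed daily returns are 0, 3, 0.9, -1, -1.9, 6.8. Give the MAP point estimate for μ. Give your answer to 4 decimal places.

n = 6; x̄ = (0 + 3 + 0.9 + (-1) + (-1.9) + 6.8)/6 = 7.8/6 = 1.3.
For a Normal prior and Normal likelihood with known variance, the posterior is Normal; its mode equals its mean, the precision-weighted average.
Prior precision 1/σ₀² = 1/4 = 0.25; data precision n/σ² = 6/1 = 6.
μ̂ = (0.25·4 + 6·1.3) / (0.25 + 6) = 8.8/6.25 = 1.4080.

μ̂_MAP = 1.4080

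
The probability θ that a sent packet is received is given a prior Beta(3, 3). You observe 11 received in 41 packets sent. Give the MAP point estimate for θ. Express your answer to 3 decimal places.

θ̂_MAP = 0.289

Prior: Beta(3, 3).
Data: 11 successes in 41 trials. The binomial likelihood contributes θ^11(1−θ)^30, so the posterior is Beta(3+11, 3+30) = Beta(14, 33).
For Beta(a, b) with a, b > 1 the mode is (a−1)/(a+b−2) = 13/45 ≈ 0.289.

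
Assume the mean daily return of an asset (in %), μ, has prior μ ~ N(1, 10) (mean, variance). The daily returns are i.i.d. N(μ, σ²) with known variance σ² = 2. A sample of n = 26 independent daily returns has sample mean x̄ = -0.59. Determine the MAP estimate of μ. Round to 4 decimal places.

n = 26, x̄ = -0.59.
For a Normal prior and Normal likelihood with known variance, the posterior is Normal; its mode equals its mean, the precision-weighted average.
Prior precision 1/σ₀² = 1/10 = 0.1; data precision n/σ² = 26/2 = 13.
μ̂ = (0.1·1 + 13·(-0.59)) / (0.1 + 13) = (-7.57)/13.1 = -757/1310 ≈ -0.5779.

μ̂_MAP = -0.5779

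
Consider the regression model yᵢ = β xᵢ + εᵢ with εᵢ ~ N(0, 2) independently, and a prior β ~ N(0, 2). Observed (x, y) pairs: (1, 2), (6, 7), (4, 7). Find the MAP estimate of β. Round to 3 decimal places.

β̂_MAP = 1.333

log p(β | y) = −Σ(yᵢ − βxᵢ)²/(2·2) − β²/(2·2) + const.
Setting the derivative to zero: Σxᵢ(yᵢ − βxᵢ)/2 − β/2 = 0, so β = Σxᵢyᵢ / (Σxᵢ² + σ²/τ²).
Σxᵢyᵢ = 1·2 + 6·7 + 4·7 = 72; Σxᵢ² = 53; σ²/τ² = 1.
β̂_MAP = 72 / (53 + 1) = 72/54 ≈ 1.333.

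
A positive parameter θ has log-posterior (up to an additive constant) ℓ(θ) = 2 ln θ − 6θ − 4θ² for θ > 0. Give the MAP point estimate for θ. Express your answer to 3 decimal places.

θ̂_MAP = 0.250

ℓ'(θ) = 2/θ − 6 − 8θ. Setting this to zero and multiplying by θ: 8θ² + 6θ − 2 = 0.
θ = (−6 + √(6² + 4·8·2)) / (2·8) = (−6 + √100) / 16 = (−6 + 10)/16 = 1/4.
ℓ''(θ) = −2/θ² − 8 < 0, confirming a maximum.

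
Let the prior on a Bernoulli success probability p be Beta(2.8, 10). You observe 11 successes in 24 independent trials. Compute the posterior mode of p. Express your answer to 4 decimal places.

p̂_MAP = 0.3678

Prior: Beta(2.8, 10).
Data: 11 successes in 24 trials. The binomial likelihood contributes p^11(1−p)^13, so the posterior is Beta(2.8+11, 10+13) = Beta(13.8, 23).
For Beta(a, b) with a, b > 1 the mode is (a−1)/(a+b−2) = 12.8/34.8 ≈ 0.3678.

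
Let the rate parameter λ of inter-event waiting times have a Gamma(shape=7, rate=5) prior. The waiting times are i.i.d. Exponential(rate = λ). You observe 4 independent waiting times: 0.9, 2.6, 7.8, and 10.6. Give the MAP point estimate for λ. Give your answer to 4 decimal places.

λ̂_MAP = 0.3717

The Exponential(rate=λ) likelihood is ∝ λ^n e^(−λΣtᵢ). Here n = 4 and Σtᵢ = 0.9 + 2.6 + 7.8 + 10.6 = 21.9.
Posterior ∝ λ^6e^(−5λ) · λ^4e^(−21.9λ) = λ^10e^(−26.9λ), i.e. Gamma(11, 26.9).
Mode = (a−1)/b = 10/26.9 ≈ 0.3717.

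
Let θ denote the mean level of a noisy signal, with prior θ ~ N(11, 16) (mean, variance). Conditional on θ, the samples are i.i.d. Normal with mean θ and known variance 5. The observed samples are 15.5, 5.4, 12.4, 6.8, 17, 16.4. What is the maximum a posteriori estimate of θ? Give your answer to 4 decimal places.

θ̂_MAP = 12.1881

n = 6; x̄ = (15.5 + 5.4 + 12.4 + 6.8 + 17 + 16.4)/6 = 73.5/6 = 12.25.
For a Normal prior and Normal likelihood with known variance, the posterior is Normal; its mode equals its mean, the precision-weighted average.
Prior precision 1/σ₀² = 1/16 = 0.0625; data precision n/σ² = 6/5 = 1.2.
θ̂ = (0.0625·11 + 1.2·12.25) / (0.0625 + 1.2) = 15.3875/1.2625 = 1231/101 ≈ 12.1881.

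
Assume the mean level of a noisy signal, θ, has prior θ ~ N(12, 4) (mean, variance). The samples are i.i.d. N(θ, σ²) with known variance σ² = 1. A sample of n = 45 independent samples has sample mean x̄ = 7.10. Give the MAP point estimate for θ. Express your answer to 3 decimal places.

n = 45, x̄ = 7.10.
For a Normal prior and Normal likelihood with known variance, the posterior is Normal; its mode equals its mean, the precision-weighted average.
Prior precision 1/σ₀² = 1/4 = 0.25; data precision n/σ² = 45/1 = 45.
θ̂ = (0.25·12 + 45·7.1) / (0.25 + 45) = 322.5/45.25 = 1290/181 ≈ 7.127.

θ̂_MAP = 7.127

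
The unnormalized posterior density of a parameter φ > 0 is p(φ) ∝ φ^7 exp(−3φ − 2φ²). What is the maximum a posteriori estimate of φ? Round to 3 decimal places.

ℓ'(φ) = 7/φ − 3 − 4φ. Setting this to zero and multiplying by φ: 4φ² + 3φ − 7 = 0.
φ = (−3 + √(3² + 4·4·7)) / (2·4) = (−3 + √121) / 8 = (−3 + 11)/8 = 1.
ℓ''(φ) = −7/φ² − 4 < 0, confirming a maximum.

φ̂_MAP = 1.000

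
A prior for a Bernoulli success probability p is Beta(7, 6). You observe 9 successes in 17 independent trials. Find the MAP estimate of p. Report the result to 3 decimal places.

Prior: Beta(7, 6).
Data: 9 successes in 17 trials. The binomial likelihood contributes p^9(1−p)^8, so the posterior is Beta(7+9, 6+8) = Beta(16, 14).
For Beta(a, b) with a, b > 1 the mode is (a−1)/(a+b−2) = 15/28 ≈ 0.536.

p̂_MAP = 0.536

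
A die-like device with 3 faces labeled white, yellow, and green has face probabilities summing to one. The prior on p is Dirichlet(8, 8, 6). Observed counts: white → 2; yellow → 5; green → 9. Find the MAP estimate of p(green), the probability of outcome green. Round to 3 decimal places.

MAP estimate of p(green) = 0.400

The posterior is Dirichlet(αᵢ + nᵢ) = Dirichlet(10, 13, 15).
For a Dirichlet(a₁,…,a_K) with all aᵢ > 1, the mode has j-th component (aⱼ − 1)/(Σaᵢ − K).
Here Σaᵢ = 38 and K = 3, so p(green) = (15 − 1)/(38 − 3) = 14/35 ≈ 0.400.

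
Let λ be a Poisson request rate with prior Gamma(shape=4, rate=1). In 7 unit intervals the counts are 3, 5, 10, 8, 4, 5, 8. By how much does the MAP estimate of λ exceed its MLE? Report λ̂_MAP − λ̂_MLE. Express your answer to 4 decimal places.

Σxᵢ = 43. Posterior is Gamma(47, 8); MAP = (47−1)/8 = 46/8 ≈ 5.75000.
MLE = x̄ = 43/7 ≈ 6.14286.
Difference = 46/8 − 43/7 = -11/28 ≈ -0.3929.

MAP − MLE = -0.3929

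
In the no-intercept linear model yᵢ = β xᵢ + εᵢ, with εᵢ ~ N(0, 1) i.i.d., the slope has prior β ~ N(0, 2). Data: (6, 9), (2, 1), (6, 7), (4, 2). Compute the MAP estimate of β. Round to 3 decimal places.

β̂_MAP = 1.146

log p(β | y) = −Σ(yᵢ − βxᵢ)²/(2·1) − β²/(2·2) + const.
Setting the derivative to zero: Σxᵢ(yᵢ − βxᵢ)/1 − β/2 = 0, so β = Σxᵢyᵢ / (Σxᵢ² + σ²/τ²).
Σxᵢyᵢ = 6·9 + 2·1 + 6·7 + 4·2 = 106; Σxᵢ² = 92; σ²/τ² = 0.5.
β̂_MAP = 106 / (92 + 0.5) = 106/92.5 ≈ 1.146.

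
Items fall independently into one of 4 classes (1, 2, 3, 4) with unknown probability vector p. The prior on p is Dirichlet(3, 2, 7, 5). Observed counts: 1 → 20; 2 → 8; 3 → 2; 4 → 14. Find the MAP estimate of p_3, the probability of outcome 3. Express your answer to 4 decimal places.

The posterior is Dirichlet(αᵢ + nᵢ) = Dirichlet(23, 10, 9, 19).
For a Dirichlet(a₁,…,a_K) with all aᵢ > 1, the mode has j-th component (aⱼ − 1)/(Σaᵢ − K).
Here Σaᵢ = 61 and K = 4, so p_3 = (9 − 1)/(61 − 4) = 8/57 ≈ 0.1404.

MAP estimate: 0.1404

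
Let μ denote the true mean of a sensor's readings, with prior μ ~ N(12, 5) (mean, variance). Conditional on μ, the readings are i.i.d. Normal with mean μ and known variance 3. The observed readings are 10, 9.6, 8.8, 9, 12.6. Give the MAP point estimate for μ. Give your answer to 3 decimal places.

μ̂_MAP = 10.214

n = 5; x̄ = (10 + 9.6 + 8.8 + 9 + 12.6)/5 = 50/5 = 10.
For a Normal prior and Normal likelihood with known variance, the posterior is Normal; its mode equals its mean, the precision-weighted average.
Prior precision 1/σ₀² = 1/5 = 0.2; data precision n/σ² = 5/3.
μ̂ = (0.2·12 + (5/3)·10) / (0.2 + 5/3) = (286/15)/(28/15) = 143/14 ≈ 10.214.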